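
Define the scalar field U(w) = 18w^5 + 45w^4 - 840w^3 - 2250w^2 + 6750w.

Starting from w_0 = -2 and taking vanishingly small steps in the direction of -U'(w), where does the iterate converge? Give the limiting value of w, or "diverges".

U'(w) = 90(w - 5)(w - 1)(w + 3)(w + 5), so U'(-2) = 5670.
Gradient descent moves in the -U' direction, i.e. w is decreasing.
The nearest critical point in that direction is w = -3, where U'' = 5760 > 0 (a local minimum). The iterate converges there.

-3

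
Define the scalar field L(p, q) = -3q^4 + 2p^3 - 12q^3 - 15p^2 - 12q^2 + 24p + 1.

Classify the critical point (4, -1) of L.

local minimum

The mixed partial ∂²L/∂p∂q is 0, so the Hessian at any point is diag(L_pp, L_qq) = diag(6(2p - 5), -12(3q^2 + 6q + 2)).
At (4, -1): H = diag(18, 12).
Both eigenvalues are positive, so H is positive definite: a local minimum.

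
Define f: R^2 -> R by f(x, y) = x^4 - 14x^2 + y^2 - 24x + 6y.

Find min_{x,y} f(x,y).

f(x,y) separates as P(x) + Q(y), so its minimum is min P + min Q.
P'(x) = 4(x - 3)(x + 1)(x + 2) vanishes at x ∈ {-2, -1, 3}; Q'(y) = 2y + 6 vanishes at y ∈ {-3}.
Local minima of P (where P''>0): P(-2)=8, P(3)=-117. Local minima of Q: Q(-3)=-9.
So the global minimum of f is P(3) + Q(-3) = -117 − 9 = -126, attained at (3, -3).

-126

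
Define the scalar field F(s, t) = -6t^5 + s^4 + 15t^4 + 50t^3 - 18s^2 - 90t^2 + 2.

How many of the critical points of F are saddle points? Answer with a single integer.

F separates as a function of s plus a function of t, so ∇F=0 decouples.
∂F/∂s = 4s(s - 3)(s + 3) = 0 at s ∈ {-3, 0, 3}; ∂F/∂t = -30t(t - 3)(t - 1)(t + 2) = 0 at t ∈ {-2, 0, 1, 3}.
The Hessian is diagonal: diag(F_ss, F_tt). Second derivatives: F_ss(-3)=72, F_ss(0)=-36, F_ss(3)=72; F_tt(-2)=900, F_tt(0)=-180, F_tt(1)=180, F_tt(3)=-900.
Saddle points occur where the two diagonal entries have opposite signs: (-3, 0), (-3, 3), (0, -2), (0, 1), (3, 0), (3, 3). Count: 6.

6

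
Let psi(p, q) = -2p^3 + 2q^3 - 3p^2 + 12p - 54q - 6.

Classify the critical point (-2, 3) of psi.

local minimum

The mixed partial ∂²psi/∂p∂q is 0, so the Hessian at any point is diag(psi_pp, psi_qq) = diag(-6(2p + 1), 12q).
At (-2, 3): H = diag(18, 36).
Both eigenvalues are positive, so H is positive definite: a local minimum.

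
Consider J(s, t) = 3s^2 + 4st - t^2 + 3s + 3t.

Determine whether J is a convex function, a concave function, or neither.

J is quadratic, so its Hessian is the constant matrix H = [[6, 4], [4, -2]].
det(H) = -28, tr(H) = 4.
det(H) < 0, so H is indefinite: neither convex nor concave.

neither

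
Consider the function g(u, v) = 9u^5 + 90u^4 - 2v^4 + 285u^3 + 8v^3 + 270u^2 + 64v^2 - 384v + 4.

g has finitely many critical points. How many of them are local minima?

g separates as a function of u plus a function of v, so ∇g=0 decouples.
∂g/∂u = 45u(u + 1)(u + 3)(u + 4) = 0 at u ∈ {-4, -3, -1, 0}; ∂g/∂v = -8(v - 4)(v - 3)(v + 4) = 0 at v ∈ {-4, 3, 4}.
The Hessian is diagonal: diag(g_uu, g_vv). Second derivatives: g_uu(-4)=-540, g_uu(-3)=270, g_uu(-1)=-270, g_uu(0)=540; g_vv(-4)=-448, g_vv(3)=56, g_vv(4)=-64.
Local minima occur where both diagonal entries positive: (-3, 3), (0, 3). Count: 2.

2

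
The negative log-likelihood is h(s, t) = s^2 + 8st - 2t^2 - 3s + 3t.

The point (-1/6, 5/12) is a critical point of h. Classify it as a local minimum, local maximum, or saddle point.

The Hessian of h is constant: H = [[2, 8], [8, -4]].
det(H) = 2·(-4) − 8² = -72.
Since det(H) < 0, H is indefinite and the critical point is a saddle point.

saddle point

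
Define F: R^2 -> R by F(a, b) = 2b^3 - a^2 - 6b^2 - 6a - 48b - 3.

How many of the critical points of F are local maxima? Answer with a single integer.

1

F separates as a function of a plus a function of b, so ∇F=0 decouples.
∂F/∂a = -2(a + 3) = 0 at a ∈ {-3}; ∂F/∂b = 6(b - 4)(b + 2) = 0 at b ∈ {-2, 4}.
The Hessian is diagonal: diag(F_aa, F_bb). Second derivatives: F_aa(-3)=-2; F_bb(-2)=-36, F_bb(4)=36.
Local maxima occur where both diagonal entries negative: (-3, -2). Count: 1.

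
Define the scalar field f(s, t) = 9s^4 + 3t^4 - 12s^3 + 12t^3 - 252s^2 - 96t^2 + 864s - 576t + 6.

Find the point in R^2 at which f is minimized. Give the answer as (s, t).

f(s,t) separates as P(s) + Q(t) + 6, so its minimum is min P + min Q + 6.
P'(s) = 36(s - 3)(s - 2)(s + 4) vanishes at s ∈ {-4, 2, 3}; Q'(t) = 12(t - 4)(t + 3)(t + 4) vanishes at t ∈ {-4, -3, 4}.
Local minima of P (where P''>0): P(-4)=-4416, P(3)=729. Local minima of Q: Q(-4)=768, Q(4)=-2304.
So the global minimum of f is P(-4) + Q(4) + 6 = -4416 − 2304 + 6 = -6714, attained at (-4, 4).

(-4, 4)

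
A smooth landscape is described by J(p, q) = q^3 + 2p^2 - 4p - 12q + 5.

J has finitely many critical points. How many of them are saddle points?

1

J separates as a function of p plus a function of q, so ∇J=0 decouples.
∂J/∂p = 4(p - 1) = 0 at p ∈ {1}; ∂J/∂q = 3(q - 2)(q + 2) = 0 at q ∈ {-2, 2}.
The Hessian is diagonal: diag(J_pp, J_qq). Second derivatives: J_pp(1)=4; J_qq(-2)=-12, J_qq(2)=12.
Saddle points occur where the two diagonal entries have opposite signs: (1, -2). Count: 1.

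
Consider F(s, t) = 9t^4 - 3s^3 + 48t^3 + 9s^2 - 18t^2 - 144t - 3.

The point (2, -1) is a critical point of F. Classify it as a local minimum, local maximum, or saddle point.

local maximum

The mixed partial ∂²F/∂s∂t is 0, so the Hessian at any point is diag(F_ss, F_tt) = diag(18(-s + 1), 36(3t^2 + 8t - 1)).
At (2, -1): H = diag(-18, -216).
Both eigenvalues are negative, so H is negative definite: a local maximum.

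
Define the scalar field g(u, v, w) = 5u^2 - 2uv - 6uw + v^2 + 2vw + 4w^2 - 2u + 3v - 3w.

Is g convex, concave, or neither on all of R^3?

g is quadratic, so its Hessian is the constant matrix H = [[10, -2, -6], [-2, 2, 2], [-6, 2, 8]].
Leading principal minors: 10, 16, 64.
All positive ⇒ H ≻ 0 ⇒ convex.

convex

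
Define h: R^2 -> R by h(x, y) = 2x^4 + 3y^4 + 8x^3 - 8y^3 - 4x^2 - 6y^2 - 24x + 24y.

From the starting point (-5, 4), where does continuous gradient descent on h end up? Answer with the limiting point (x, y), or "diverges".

(-3, 2)

h is separable, so gradient descent decouples: x follows -∂h/∂x, y follows -∂h/∂y.
∂h/∂x = 8(x - 1)(x + 1)(x + 3); at x=-5 this is -384, so x increases.
∂h/∂y = 12(y - 2)(y - 1)(y + 1); at y=4 this is 360, so y decreases.
x converges to its nearest critical value -3 (a local min of the x-part); y converges to 2. The iterate converges to (-3, 2).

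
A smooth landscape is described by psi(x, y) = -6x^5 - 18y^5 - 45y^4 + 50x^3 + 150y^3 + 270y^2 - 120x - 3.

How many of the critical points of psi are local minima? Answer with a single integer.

psi separates as a function of x plus a function of y, so ∇psi=0 decouples.
∂psi/∂x = -30(x - 2)(x - 1)(x + 1)(x + 2) = 0 at x ∈ {-2, -1, 1, 2}; ∂psi/∂y = -90y(y - 2)(y + 1)(y + 3) = 0 at y ∈ {-3, -1, 0, 2}.
The Hessian is diagonal: diag(psi_xx, psi_yy). Second derivatives: psi_xx(-2)=360, psi_xx(-1)=-180, psi_xx(1)=180, psi_xx(2)=-360; psi_yy(-3)=2700, psi_yy(-1)=-540, psi_yy(0)=540, psi_yy(2)=-2700.
Local minima occur where both diagonal entries positive: (-2, -3), (-2, 0), (1, -3), (1, 0). Count: 4.

4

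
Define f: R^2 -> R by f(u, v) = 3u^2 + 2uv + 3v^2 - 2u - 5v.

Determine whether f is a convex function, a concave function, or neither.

convex

f is quadratic, so its Hessian is the constant matrix H = [[6, 2], [2, 6]].
det(H) = 32, tr(H) = 12.
det(H) > 0 and tr(H) > 0, so H is positive definite everywhere: convex.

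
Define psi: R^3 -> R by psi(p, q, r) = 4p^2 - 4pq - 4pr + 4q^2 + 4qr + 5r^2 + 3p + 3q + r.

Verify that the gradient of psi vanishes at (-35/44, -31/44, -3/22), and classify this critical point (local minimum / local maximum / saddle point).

∇psi = (8p - 4q - 4r + 3, -4p + 8q + 4r + 3, -4p + 4q + 10r + 1); substituting (-35/44, -31/44, -3/22) gives ∇psi = (0, 0, 0), so (-35/44, -31/44, -3/22) is indeed a critical point.
The Hessian is constant: H = [[8, -4, -4], [-4, 8, 4], [-4, 4, 10]].
Leading principal minors: Δ₁ = 8, Δ₂ = 48, Δ₃ = 352.
All leading minors are positive, so H is positive definite: a local minimum.

local minimum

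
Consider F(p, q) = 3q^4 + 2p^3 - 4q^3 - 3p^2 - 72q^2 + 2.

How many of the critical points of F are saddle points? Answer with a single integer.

3

F separates as a function of p plus a function of q, so ∇F=0 decouples.
∂F/∂p = 6p(p - 1) = 0 at p ∈ {0, 1}; ∂F/∂q = 12q(q - 4)(q + 3) = 0 at q ∈ {-3, 0, 4}.
The Hessian is diagonal: diag(F_pp, F_qq). Second derivatives: F_pp(0)=-6, F_pp(1)=6; F_qq(-3)=252, F_qq(0)=-144, F_qq(4)=336.
Saddle points occur where the two diagonal entries have opposite signs: (0, -3), (0, 4), (1, 0). Count: 3.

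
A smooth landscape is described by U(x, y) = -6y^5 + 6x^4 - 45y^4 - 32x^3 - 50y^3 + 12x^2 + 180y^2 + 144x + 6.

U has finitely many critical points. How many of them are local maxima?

2

U separates as a function of x plus a function of y, so ∇U=0 decouples.
∂U/∂x = 24(x - 3)(x - 2)(x + 1) = 0 at x ∈ {-1, 2, 3}; ∂U/∂y = -30y(y - 1)(y + 3)(y + 4) = 0 at y ∈ {-4, -3, 0, 1}.
The Hessian is diagonal: diag(U_xx, U_yy). Second derivatives: U_xx(-1)=288, U_xx(2)=-72, U_xx(3)=96; U_yy(-4)=600, U_yy(-3)=-360, U_yy(0)=360, U_yy(1)=-600.
Local maxima occur where both diagonal entries negative: (2, -3), (2, 1). Count: 2.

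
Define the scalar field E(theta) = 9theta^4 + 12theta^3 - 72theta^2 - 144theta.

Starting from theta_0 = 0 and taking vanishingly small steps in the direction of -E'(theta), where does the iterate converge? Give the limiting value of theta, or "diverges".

E'(theta) = 36(theta - 2)(theta + 1)(theta + 2), so E'(0) = -144.
Gradient descent moves in the -E' direction, i.e. theta is increasing.
The nearest critical point in that direction is theta = 2, where E'' = 432 > 0 (a local minimum). The iterate converges there.

2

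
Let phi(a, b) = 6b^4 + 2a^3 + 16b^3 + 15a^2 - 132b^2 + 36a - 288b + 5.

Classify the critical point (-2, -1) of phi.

The mixed partial ∂²phi/∂a∂b is 0, so the Hessian at any point is diag(phi_aa, phi_bb) = diag(6(2a + 5), 24(3b^2 + 4b - 11)).
At (-2, -1): H = diag(6, -288).
The eigenvalues have opposite signs, so H is indefinite: a saddle point.

saddle point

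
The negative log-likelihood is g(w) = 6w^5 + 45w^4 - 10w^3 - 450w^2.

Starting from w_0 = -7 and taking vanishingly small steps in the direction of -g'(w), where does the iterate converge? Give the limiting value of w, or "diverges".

g'(w) = 30w(w - 2)(w + 3)(w + 5), so g'(-7) = 15120.
Gradient descent moves in the -g' direction, i.e. w is decreasing.
There is no critical point below w=-7, and g' keeps the same sign, so the iterate runs off to −∞.

diverges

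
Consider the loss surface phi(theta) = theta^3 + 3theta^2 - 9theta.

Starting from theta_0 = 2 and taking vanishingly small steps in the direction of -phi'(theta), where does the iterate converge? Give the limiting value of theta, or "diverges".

phi'(theta) = 3(theta - 1)(theta + 3), so phi'(2) = 15.
Gradient descent moves in the -phi' direction, i.e. theta is decreasing.
The nearest critical point in that direction is theta = 1, where phi'' = 12 > 0 (a local minimum). The iterate converges there.

1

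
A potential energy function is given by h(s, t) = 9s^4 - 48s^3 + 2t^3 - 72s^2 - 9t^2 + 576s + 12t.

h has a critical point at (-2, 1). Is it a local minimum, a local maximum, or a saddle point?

The mixed partial ∂²h/∂s∂t is 0, so the Hessian at any point is diag(h_ss, h_tt) = diag(36(3s^2 - 8s - 4), 6(2t - 3)).
At (-2, 1): H = diag(864, -6).
The eigenvalues have opposite signs, so H is indefinite: a saddle point.

saddle point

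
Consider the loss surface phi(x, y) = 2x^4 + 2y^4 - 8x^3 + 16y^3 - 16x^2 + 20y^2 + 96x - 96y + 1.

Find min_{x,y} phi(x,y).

-217

phi(x,y) separates as P(x) + Q(y) + 1, so its minimum is min P + min Q + 1.
P'(x) = 8(x - 3)(x - 2)(x + 2) vanishes at x ∈ {-2, 2, 3}; Q'(y) = 8(y - 1)(y + 3)(y + 4) vanishes at y ∈ {-4, -3, 1}.
Local minima of P (where P''>0): P(-2)=-160, P(3)=90. Local minima of Q: Q(-4)=192, Q(1)=-58.
So the global minimum of phi is P(-2) + Q(1) + 1 = -160 − 58 + 1 = -217, attained at (-2, 1).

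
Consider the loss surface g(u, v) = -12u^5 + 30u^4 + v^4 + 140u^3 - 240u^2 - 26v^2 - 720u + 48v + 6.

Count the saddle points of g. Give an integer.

6

g separates as a function of u plus a function of v, so ∇g=0 decouples.
∂g/∂u = -60(u - 3)(u - 2)(u + 1)(u + 2) = 0 at u ∈ {-2, -1, 2, 3}; ∂g/∂v = 4(v - 3)(v - 1)(v + 4) = 0 at v ∈ {-4, 1, 3}.
The Hessian is diagonal: diag(g_uu, g_vv). Second derivatives: g_uu(-2)=1200, g_uu(-1)=-720, g_uu(2)=720, g_uu(3)=-1200; g_vv(-4)=140, g_vv(1)=-40, g_vv(3)=56.
Saddle points occur where the two diagonal entries have opposite signs: (-2, 1), (-1, -4), (-1, 3), (2, 1), (3, -4), (3, 3). Count: 6.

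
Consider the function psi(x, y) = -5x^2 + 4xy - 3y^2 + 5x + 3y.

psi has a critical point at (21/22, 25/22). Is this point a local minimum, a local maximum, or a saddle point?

local maximum

The Hessian of psi is constant: H = [[-10, 4], [4, -6]].
det(H) = (-10)·(-6) − 4² = 44.
det(H) > 0 and tr(H) = -16 < 0, so H is negative definite and the point is a local maximum.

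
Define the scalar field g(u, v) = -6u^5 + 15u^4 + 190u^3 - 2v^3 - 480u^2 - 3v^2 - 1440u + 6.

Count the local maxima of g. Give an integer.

g separates as a function of u plus a function of v, so ∇g=0 decouples.
∂g/∂u = -30(u - 4)(u - 3)(u + 1)(u + 4) = 0 at u ∈ {-4, -1, 3, 4}; ∂g/∂v = -6v(v + 1) = 0 at v ∈ {-1, 0}.
The Hessian is diagonal: diag(g_uu, g_vv). Second derivatives: g_uu(-4)=5040, g_uu(-1)=-1800, g_uu(3)=840, g_uu(4)=-1200; g_vv(-1)=6, g_vv(0)=-6.
Local maxima occur where both diagonal entries negative: (-1, 0), (4, 0). Count: 2.

2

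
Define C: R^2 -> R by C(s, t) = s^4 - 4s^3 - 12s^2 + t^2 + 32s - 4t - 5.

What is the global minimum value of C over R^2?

C(s,t) separates as P(s) + Q(t) − 5, so its minimum is min P + min Q − 5.
P'(s) = 4(s - 4)(s - 1)(s + 2) vanishes at s ∈ {-2, 1, 4}; Q'(t) = 2(t - 2) vanishes at t ∈ {2}.
Local minima of P (where P''>0): P(-2)=-64, P(4)=-64. Local minima of Q: Q(2)=-4.
So the global minimum of C is P(-2) + Q(2) − 5 = -64 − 4 − 5 = -73, attained at (-2, 2).

-73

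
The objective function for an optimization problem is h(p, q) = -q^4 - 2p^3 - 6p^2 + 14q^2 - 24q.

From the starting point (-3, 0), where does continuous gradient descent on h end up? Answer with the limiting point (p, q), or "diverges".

h is separable, so gradient descent decouples: p follows -∂h/∂p, q follows -∂h/∂q.
∂h/∂p = -6p(p + 2); at p=-3 this is -18, so p increases.
∂h/∂q = -4(q - 2)(q - 1)(q + 3); at q=0 this is -24, so q increases.
p converges to its nearest critical value -2 (a local min of the p-part); q converges to 1. The iterate converges to (-2, 1).

(-2, 1)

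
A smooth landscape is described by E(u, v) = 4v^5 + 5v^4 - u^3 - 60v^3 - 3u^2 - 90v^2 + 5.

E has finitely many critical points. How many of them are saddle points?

E separates as a function of u plus a function of v, so ∇E=0 decouples.
∂E/∂u = -3u(u + 2) = 0 at u ∈ {-2, 0}; ∂E/∂v = 20v(v - 3)(v + 1)(v + 3) = 0 at v ∈ {-3, -1, 0, 3}.
The Hessian is diagonal: diag(E_uu, E_vv). Second derivatives: E_uu(-2)=6, E_uu(0)=-6; E_vv(-3)=-720, E_vv(-1)=160, E_vv(0)=-180, E_vv(3)=1440.
Saddle points occur where the two diagonal entries have opposite signs: (-2, -3), (-2, 0), (0, -1), (0, 3). Count: 4.

4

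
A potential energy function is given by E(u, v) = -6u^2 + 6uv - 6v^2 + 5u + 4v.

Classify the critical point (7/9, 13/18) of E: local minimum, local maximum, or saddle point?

local maximum

The Hessian of E is constant: H = [[-12, 6], [6, -12]].
det(H) = (-12)·(-12) − 6² = 108.
det(H) > 0 and tr(H) = -24 < 0, so H is negative definite and the point is a local maximum.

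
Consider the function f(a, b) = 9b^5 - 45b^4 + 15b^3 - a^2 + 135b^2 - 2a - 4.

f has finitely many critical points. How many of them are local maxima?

f separates as a function of a plus a function of b, so ∇f=0 decouples.
∂f/∂a = -2(a + 1) = 0 at a ∈ {-1}; ∂f/∂b = 45b(b - 3)(b - 2)(b + 1) = 0 at b ∈ {-1, 0, 2, 3}.
The Hessian is diagonal: diag(f_aa, f_bb). Second derivatives: f_aa(-1)=-2; f_bb(-1)=-540, f_bb(0)=270, f_bb(2)=-270, f_bb(3)=540.
Local maxima occur where both diagonal entries negative: (-1, -1), (-1, 2). Count: 2.

2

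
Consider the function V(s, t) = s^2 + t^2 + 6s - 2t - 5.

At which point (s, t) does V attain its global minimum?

V(s,t) separates as P(s) + Q(t) − 5, so its minimum is min P + min Q − 5.
P'(s) = 2s + 6 vanishes at s ∈ {-3}; Q'(t) = 2(t - 1) vanishes at t ∈ {1}.
Local minima of P (where P''>0): P(-3)=-9. Local minima of Q: Q(1)=-1.
So the global minimum of V is P(-3) + Q(1) − 5 = -9 − 1 − 5 = -15, attained at (-3, 1).

(-3, 1)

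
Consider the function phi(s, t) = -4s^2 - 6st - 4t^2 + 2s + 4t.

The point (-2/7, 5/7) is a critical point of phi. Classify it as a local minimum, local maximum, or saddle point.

local maximum

The Hessian of phi is constant: H = [[-8, -6], [-6, -8]].
det(H) = (-8)·(-8) − (-6)² = 28.
det(H) > 0 and tr(H) = -16 < 0, so H is negative definite and the point is a local maximum.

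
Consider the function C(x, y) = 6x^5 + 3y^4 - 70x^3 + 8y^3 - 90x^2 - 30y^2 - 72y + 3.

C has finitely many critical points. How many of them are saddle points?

C separates as a function of x plus a function of y, so ∇C=0 decouples.
∂C/∂x = 30x(x - 3)(x + 1)(x + 2) = 0 at x ∈ {-2, -1, 0, 3}; ∂C/∂y = 12(y - 2)(y + 1)(y + 3) = 0 at y ∈ {-3, -1, 2}.
The Hessian is diagonal: diag(C_xx, C_yy). Second derivatives: C_xx(-2)=-300, C_xx(-1)=120, C_xx(0)=-180, C_xx(3)=1800; C_yy(-3)=120, C_yy(-1)=-72, C_yy(2)=180.
Saddle points occur where the two diagonal entries have opposite signs: (-2, -3), (-2, 2), (-1, -1), (0, -3), (0, 2), (3, -1). Count: 6.

6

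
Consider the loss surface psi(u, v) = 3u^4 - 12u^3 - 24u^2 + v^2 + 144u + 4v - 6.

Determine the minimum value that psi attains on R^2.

-250

psi(u,v) separates as P(u) + Q(v) − 6, so its minimum is min P + min Q − 6.
P'(u) = 12(u - 3)(u - 2)(u + 2) vanishes at u ∈ {-2, 2, 3}; Q'(v) = 2v + 4 vanishes at v ∈ {-2}.
Local minima of P (where P''>0): P(-2)=-240, P(3)=135. Local minima of Q: Q(-2)=-4.
So the global minimum of psi is P(-2) + Q(-2) − 6 = -240 − 4 − 6 = -250, attained at (-2, -2).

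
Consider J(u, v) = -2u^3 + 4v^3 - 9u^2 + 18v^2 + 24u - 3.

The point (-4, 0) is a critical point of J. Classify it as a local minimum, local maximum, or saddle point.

The mixed partial ∂²J/∂u∂v is 0, so the Hessian at any point is diag(J_uu, J_vv) = diag(-6(2u + 3), 12(2v + 3)).
At (-4, 0): H = diag(30, 36).
Both eigenvalues are positive, so H is positive definite: a local minimum.

local minimum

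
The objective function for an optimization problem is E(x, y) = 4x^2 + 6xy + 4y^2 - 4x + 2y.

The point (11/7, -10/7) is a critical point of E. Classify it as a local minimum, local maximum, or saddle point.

local minimum

The Hessian of E is constant: H = [[8, 6], [6, 8]].
det(H) = 8·8 − 6² = 28.
det(H) > 0 and tr(H) = 16 > 0, so H is positive definite and the point is a local minimum.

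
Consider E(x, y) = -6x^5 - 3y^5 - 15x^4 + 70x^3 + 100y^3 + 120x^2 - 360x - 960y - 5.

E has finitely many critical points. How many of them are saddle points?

8

E separates as a function of x plus a function of y, so ∇E=0 decouples.
∂E/∂x = -30(x - 2)(x - 1)(x + 2)(x + 3) = 0 at x ∈ {-3, -2, 1, 2}; ∂E/∂y = -15(y - 4)(y - 2)(y + 2)(y + 4) = 0 at y ∈ {-4, -2, 2, 4}.
The Hessian is diagonal: diag(E_xx, E_yy). Second derivatives: E_xx(-3)=600, E_xx(-2)=-360, E_xx(1)=360, E_xx(2)=-600; E_yy(-4)=1440, E_yy(-2)=-720, E_yy(2)=720, E_yy(4)=-1440.
Saddle points occur where the two diagonal entries have opposite signs: (-3, -2), (-3, 4), (-2, -4), (-2, 2), (1, -2), (1, 4), (2, -4), (2, 2). Count: 8.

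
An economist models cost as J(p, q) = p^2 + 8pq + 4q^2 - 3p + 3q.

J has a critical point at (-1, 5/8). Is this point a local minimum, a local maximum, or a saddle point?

saddle point

The Hessian of J is constant: H = [[2, 8], [8, 8]].
det(H) = 2·8 − 8² = -48.
Since det(H) < 0, H is indefinite and the critical point is a saddle point.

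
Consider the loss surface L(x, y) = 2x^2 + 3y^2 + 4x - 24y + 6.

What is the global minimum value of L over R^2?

L(x,y) separates as P(x) + Q(y) + 6, so its minimum is min P + min Q + 6.
P'(x) = 4x + 4 vanishes at x ∈ {-1}; Q'(y) = 6y - 24 vanishes at y ∈ {4}.
Local minima of P (where P''>0): P(-1)=-2. Local minima of Q: Q(4)=-48.
So the global minimum of L is P(-1) + Q(4) + 6 = -2 − 48 + 6 = -44, attained at (-1, 4).

-44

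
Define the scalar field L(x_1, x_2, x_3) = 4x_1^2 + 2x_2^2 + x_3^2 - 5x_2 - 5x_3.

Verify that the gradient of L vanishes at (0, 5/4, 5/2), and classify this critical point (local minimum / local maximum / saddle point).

local minimum

∇L = (8x_1, 4x_2 - 5, 2x_3 - 5); substituting (0, 5/4, 5/2) gives ∇L = (0, 0, 0), so (0, 5/4, 5/2) is indeed a critical point.
The Hessian is constant: H = [[8, 0, 0], [0, 4, 0], [0, 0, 2]].
Leading principal minors: Δ₁ = 8, Δ₂ = 32, Δ₃ = 64.
All leading minors are positive, so H is positive definite: a local minimum.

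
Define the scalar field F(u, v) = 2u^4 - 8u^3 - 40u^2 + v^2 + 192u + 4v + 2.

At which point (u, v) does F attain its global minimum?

(-3, -2)

F(u,v) separates as P(u) + Q(v) + 2, so its minimum is min P + min Q + 2.
P'(u) = 8(u - 4)(u - 2)(u + 3) vanishes at u ∈ {-3, 2, 4}; Q'(v) = 2v + 4 vanishes at v ∈ {-2}.
Local minima of P (where P''>0): P(-3)=-558, P(4)=128. Local minima of Q: Q(-2)=-4.
So the global minimum of F is P(-3) + Q(-2) + 2 = -558 − 4 + 2 = -560, attained at (-3, -2).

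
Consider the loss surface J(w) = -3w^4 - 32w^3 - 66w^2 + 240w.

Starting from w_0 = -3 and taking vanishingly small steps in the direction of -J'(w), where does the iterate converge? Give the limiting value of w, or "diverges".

-4

J'(w) = -12(w - 1)(w + 4)(w + 5), so J'(-3) = 96.
Gradient descent moves in the -J' direction, i.e. w is decreasing.
The nearest critical point in that direction is w = -4, where J'' = 60 > 0 (a local minimum). The iterate converges there.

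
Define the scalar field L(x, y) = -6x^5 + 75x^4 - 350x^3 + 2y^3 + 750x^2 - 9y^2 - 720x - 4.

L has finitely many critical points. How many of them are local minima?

2

L separates as a function of x plus a function of y, so ∇L=0 decouples.
∂L/∂x = -30(x - 4)(x - 3)(x - 2)(x - 1) = 0 at x ∈ {1, 2, 3, 4}; ∂L/∂y = 6y(y - 3) = 0 at y ∈ {0, 3}.
The Hessian is diagonal: diag(L_xx, L_yy). Second derivatives: L_xx(1)=180, L_xx(2)=-60, L_xx(3)=60, L_xx(4)=-180; L_yy(0)=-18, L_yy(3)=18.
Local minima occur where both diagonal entries positive: (1, 3), (3, 3). Count: 2.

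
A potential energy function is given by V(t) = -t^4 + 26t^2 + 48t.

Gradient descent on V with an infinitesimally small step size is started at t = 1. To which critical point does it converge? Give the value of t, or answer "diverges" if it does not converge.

V'(t) = -4(t - 4)(t + 1)(t + 3), so V'(1) = 96.
Gradient descent moves in the -V' direction, i.e. t is decreasing.
The nearest critical point in that direction is t = -1, where V'' = 40 > 0 (a local minimum). The iterate converges there.

-1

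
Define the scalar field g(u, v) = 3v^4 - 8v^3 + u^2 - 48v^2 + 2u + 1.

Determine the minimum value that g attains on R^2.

g(u,v) separates as P(u) + Q(v) + 1, so its minimum is min P + min Q + 1.
P'(u) = 2u + 2 vanishes at u ∈ {-1}; Q'(v) = 12v(v - 4)(v + 2) vanishes at v ∈ {-2, 0, 4}.
Local minima of P (where P''>0): P(-1)=-1. Local minima of Q: Q(-2)=-80, Q(4)=-512.
So the global minimum of g is P(-1) + Q(4) + 1 = -1 − 512 + 1 = -512, attained at (-1, 4).

-512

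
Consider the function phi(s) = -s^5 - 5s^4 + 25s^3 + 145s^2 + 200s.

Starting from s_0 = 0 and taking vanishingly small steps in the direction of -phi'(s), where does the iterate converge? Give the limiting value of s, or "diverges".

phi'(s) = -5(s - 4)(s + 1)(s + 2)(s + 5), so phi'(0) = 200.
Gradient descent moves in the -phi' direction, i.e. s is decreasing.
The nearest critical point in that direction is s = -1, where phi'' = 100 > 0 (a local minimum). The iterate converges there.

-1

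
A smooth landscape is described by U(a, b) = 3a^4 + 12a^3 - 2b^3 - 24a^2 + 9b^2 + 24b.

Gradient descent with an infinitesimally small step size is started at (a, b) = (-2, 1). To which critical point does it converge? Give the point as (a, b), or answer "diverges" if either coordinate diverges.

(-4, -1)

U is separable, so gradient descent decouples: a follows -∂U/∂a, b follows -∂U/∂b.
∂U/∂a = 12a(a - 1)(a + 4); at a=-2 this is 144, so a decreases.
∂U/∂b = -6(b - 4)(b + 1); at b=1 this is 36, so b decreases.
a converges to its nearest critical value -4 (a local min of the a-part); b converges to -1. The iterate converges to (-4, -1).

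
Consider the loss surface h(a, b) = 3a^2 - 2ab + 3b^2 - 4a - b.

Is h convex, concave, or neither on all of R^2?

convex

h is quadratic, so its Hessian is the constant matrix H = [[6, -2], [-2, 6]].
det(H) = 32, tr(H) = 12.
det(H) > 0 and tr(H) > 0, so H is positive definite everywhere: convex.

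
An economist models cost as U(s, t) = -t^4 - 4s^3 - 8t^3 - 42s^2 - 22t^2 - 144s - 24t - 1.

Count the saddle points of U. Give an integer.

3

U separates as a function of s plus a function of t, so ∇U=0 decouples.
∂U/∂s = -12(s + 3)(s + 4) = 0 at s ∈ {-4, -3}; ∂U/∂t = -4(t + 1)(t + 2)(t + 3) = 0 at t ∈ {-3, -2, -1}.
The Hessian is diagonal: diag(U_ss, U_tt). Second derivatives: U_ss(-4)=12, U_ss(-3)=-12; U_tt(-3)=-8, U_tt(-2)=4, U_tt(-1)=-8.
Saddle points occur where the two diagonal entries have opposite signs: (-4, -3), (-4, -1), (-3, -2). Count: 3.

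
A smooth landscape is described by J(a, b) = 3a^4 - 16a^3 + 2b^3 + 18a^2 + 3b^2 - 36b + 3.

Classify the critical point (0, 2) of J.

local minimum

The mixed partial ∂²J/∂a∂b is 0, so the Hessian at any point is diag(J_aa, J_bb) = diag(12(3a^2 - 8a + 3), 6(2b + 1)).
At (0, 2): H = diag(36, 30).
Both eigenvalues are positive, so H is positive definite: a local minimum.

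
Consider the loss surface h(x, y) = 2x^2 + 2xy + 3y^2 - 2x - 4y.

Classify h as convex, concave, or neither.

h is quadratic, so its Hessian is the constant matrix H = [[4, 2], [2, 6]].
det(H) = 20, tr(H) = 10.
det(H) > 0 and tr(H) > 0, so H is positive definite everywhere: convex.

convex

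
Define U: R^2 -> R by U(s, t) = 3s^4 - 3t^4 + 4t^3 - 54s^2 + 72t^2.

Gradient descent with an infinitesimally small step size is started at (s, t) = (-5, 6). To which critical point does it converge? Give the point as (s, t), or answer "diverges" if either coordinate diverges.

diverges

U is separable, so gradient descent decouples: s follows -∂U/∂s, t follows -∂U/∂t.
∂U/∂s = 12s(s - 3)(s + 3); at s=-5 this is -960, so s increases.
∂U/∂t = -12t(t - 4)(t + 3); at t=6 this is -1296, so t increases.
The t-coordinate has no critical point in that direction and runs off to infinity.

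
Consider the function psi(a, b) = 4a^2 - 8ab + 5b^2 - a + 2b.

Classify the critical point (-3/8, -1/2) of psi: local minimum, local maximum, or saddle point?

local minimum

The Hessian of psi is constant: H = [[8, -8], [-8, 10]].
det(H) = 8·10 − (-8)² = 16.
det(H) > 0 and tr(H) = 18 > 0, so H is positive definite and the point is a local minimum.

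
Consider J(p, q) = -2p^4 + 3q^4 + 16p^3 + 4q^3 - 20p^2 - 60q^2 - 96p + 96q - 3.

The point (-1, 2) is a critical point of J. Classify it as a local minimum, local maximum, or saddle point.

The mixed partial ∂²J/∂p∂q is 0, so the Hessian at any point is diag(J_pp, J_qq) = diag(8(-3p^2 + 12p - 5), 12(3q^2 + 2q - 10)).
At (-1, 2): H = diag(-160, 72).
The eigenvalues have opposite signs, so H is indefinite: a saddle point.

saddle point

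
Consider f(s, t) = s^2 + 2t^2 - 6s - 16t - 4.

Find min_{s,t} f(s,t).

-45

f(s,t) separates as P(s) + Q(t) − 4, so its minimum is min P + min Q − 4.
P'(s) = 2s - 6 vanishes at s ∈ {3}; Q'(t) = 4(t - 4) vanishes at t ∈ {4}.
Local minima of P (where P''>0): P(3)=-9. Local minima of Q: Q(4)=-32.
So the global minimum of f is P(3) + Q(4) − 4 = -9 − 32 − 4 = -45, attained at (3, 4).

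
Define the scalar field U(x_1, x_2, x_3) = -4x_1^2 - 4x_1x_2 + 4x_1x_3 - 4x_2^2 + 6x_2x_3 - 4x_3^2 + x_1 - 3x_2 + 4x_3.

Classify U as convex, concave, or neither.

concave

U is quadratic, so its Hessian is the constant matrix H = [[-8, -4, 4], [-4, -8, 6], [4, 6, -8]].
Leading principal minors: -8, 48, -160.
Signs alternate −, +, − ⇒ H ≺ 0 ⇒ concave.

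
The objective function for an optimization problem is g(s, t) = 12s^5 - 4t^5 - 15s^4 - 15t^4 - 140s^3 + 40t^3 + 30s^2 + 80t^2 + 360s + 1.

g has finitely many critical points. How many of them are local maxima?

4

g separates as a function of s plus a function of t, so ∇g=0 decouples.
∂g/∂s = 60(s - 3)(s - 1)(s + 1)(s + 2) = 0 at s ∈ {-2, -1, 1, 3}; ∂g/∂t = -20t(t - 2)(t + 1)(t + 4) = 0 at t ∈ {-4, -1, 0, 2}.
The Hessian is diagonal: diag(g_ss, g_tt). Second derivatives: g_ss(-2)=-900, g_ss(-1)=480, g_ss(1)=-720, g_ss(3)=2400; g_tt(-4)=1440, g_tt(-1)=-180, g_tt(0)=160, g_tt(2)=-720.
Local maxima occur where both diagonal entries negative: (-2, -1), (-2, 2), (1, -1), (1, 2). Count: 4.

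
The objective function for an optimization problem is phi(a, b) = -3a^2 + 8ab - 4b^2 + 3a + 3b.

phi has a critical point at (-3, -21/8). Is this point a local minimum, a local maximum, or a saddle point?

The Hessian of phi is constant: H = [[-6, 8], [8, -8]].
det(H) = (-6)·(-8) − 8² = -16.
Since det(H) < 0, H is indefinite and the critical point is a saddle point.

saddle point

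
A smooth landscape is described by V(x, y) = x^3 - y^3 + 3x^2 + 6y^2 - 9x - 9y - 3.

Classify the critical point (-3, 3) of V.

local maximum

The mixed partial ∂²V/∂x∂y is 0, so the Hessian at any point is diag(V_xx, V_yy) = diag(6(x + 1), 6(-y + 2)).
At (-3, 3): H = diag(-12, -6).
Both eigenvalues are negative, so H is negative definite: a local maximum.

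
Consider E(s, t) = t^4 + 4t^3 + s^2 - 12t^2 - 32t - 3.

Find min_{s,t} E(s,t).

E(s,t) separates as P(s) + Q(t) − 3, so its minimum is min P + min Q − 3.
P'(s) = 2s vanishes at s ∈ {0}; Q'(t) = 4(t - 2)(t + 1)(t + 4) vanishes at t ∈ {-4, -1, 2}.
Local minima of P (where P''>0): P(0)=0. Local minima of Q: Q(-4)=-64, Q(2)=-64.
So the global minimum of E is P(0) + Q(-4) − 3 = 0 − 64 − 3 = -67, attained at (0, -4).

-67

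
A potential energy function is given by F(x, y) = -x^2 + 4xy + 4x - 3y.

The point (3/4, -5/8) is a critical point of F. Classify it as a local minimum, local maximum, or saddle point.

saddle point

The Hessian of F is constant: H = [[-2, 4], [4, 0]].
det(H) = (-2)·0 − 4² = -16.
Since det(H) < 0, H is indefinite and the critical point is a saddle point.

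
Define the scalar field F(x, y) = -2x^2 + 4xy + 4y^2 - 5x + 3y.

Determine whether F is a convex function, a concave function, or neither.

F is quadratic, so its Hessian is the constant matrix H = [[-4, 4], [4, 8]].
det(H) = -48, tr(H) = 4.
det(H) < 0, so H is indefinite: neither convex nor concave.

neither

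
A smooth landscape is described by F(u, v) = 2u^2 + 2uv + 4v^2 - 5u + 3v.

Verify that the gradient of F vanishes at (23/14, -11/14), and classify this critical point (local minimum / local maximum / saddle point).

∇F = (4u + 2v - 5, 2u + 8v + 3); substituting (23/14, -11/14) gives ∇F = (0, 0), so (23/14, -11/14) is indeed a critical point.
The Hessian of F is constant: H = [[4, 2], [2, 8]].
det(H) = 4·8 − 2² = 28.
det(H) > 0 and tr(H) = 12 > 0, so H is positive definite and the point is a local minimum.

local minimum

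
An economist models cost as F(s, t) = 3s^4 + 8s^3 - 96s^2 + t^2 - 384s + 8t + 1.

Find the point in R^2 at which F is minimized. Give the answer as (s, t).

F(s,t) separates as P(s) + Q(t) + 1, so its minimum is min P + min Q + 1.
P'(s) = 12(s - 4)(s + 2)(s + 4) vanishes at s ∈ {-4, -2, 4}; Q'(t) = 2(t + 4) vanishes at t ∈ {-4}.
Local minima of P (where P''>0): P(-4)=256, P(4)=-1792. Local minima of Q: Q(-4)=-16.
So the global minimum of F is P(4) + Q(-4) + 1 = -1792 − 16 + 1 = -1807, attained at (4, -4).

(4, -4)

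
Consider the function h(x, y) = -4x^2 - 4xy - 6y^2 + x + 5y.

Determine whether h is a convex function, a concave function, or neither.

h is quadratic, so its Hessian is the constant matrix H = [[-8, -4], [-4, -12]].
det(H) = 80, tr(H) = -20.
det(H) > 0 and tr(H) < 0, so H is negative definite everywhere: concave.

concave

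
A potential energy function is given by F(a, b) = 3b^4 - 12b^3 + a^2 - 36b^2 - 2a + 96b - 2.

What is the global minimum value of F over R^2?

-195

F(a,b) separates as P(a) + Q(b) − 2, so its minimum is min P + min Q − 2.
P'(a) = 2a - 2 vanishes at a ∈ {1}; Q'(b) = 12(b - 4)(b - 1)(b + 2) vanishes at b ∈ {-2, 1, 4}.
Local minima of P (where P''>0): P(1)=-1. Local minima of Q: Q(-2)=-192, Q(4)=-192.
So the global minimum of F is P(1) + Q(-2) − 2 = -1 − 192 − 2 = -195, attained at (1, -2).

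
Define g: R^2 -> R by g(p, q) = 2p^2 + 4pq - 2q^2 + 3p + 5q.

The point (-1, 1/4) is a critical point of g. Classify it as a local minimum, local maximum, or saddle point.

saddle point

The Hessian of g is constant: H = [[4, 4], [4, -4]].
det(H) = 4·(-4) − 4² = -32.
Since det(H) < 0, H is indefinite and the critical point is a saddle point.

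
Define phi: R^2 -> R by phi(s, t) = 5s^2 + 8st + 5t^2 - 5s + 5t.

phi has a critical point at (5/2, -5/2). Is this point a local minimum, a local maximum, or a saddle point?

local minimum

The Hessian of phi is constant: H = [[10, 8], [8, 10]].
det(H) = 10·10 − 8² = 36.
det(H) > 0 and tr(H) = 20 > 0, so H is positive definite and the point is a local minimum.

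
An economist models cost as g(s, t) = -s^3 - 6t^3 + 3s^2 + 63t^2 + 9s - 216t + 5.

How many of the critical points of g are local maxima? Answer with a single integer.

1

g separates as a function of s plus a function of t, so ∇g=0 decouples.
∂g/∂s = -3(s - 3)(s + 1) = 0 at s ∈ {-1, 3}; ∂g/∂t = -18(t - 4)(t - 3) = 0 at t ∈ {3, 4}.
The Hessian is diagonal: diag(g_ss, g_tt). Second derivatives: g_ss(-1)=12, g_ss(3)=-12; g_tt(3)=18, g_tt(4)=-18.
Local maxima occur where both diagonal entries negative: (3, 4). Count: 1.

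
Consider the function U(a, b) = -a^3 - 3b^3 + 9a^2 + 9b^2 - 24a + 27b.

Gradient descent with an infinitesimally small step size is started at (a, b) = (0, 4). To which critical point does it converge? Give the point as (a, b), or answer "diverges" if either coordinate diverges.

diverges

U is separable, so gradient descent decouples: a follows -∂U/∂a, b follows -∂U/∂b.
∂U/∂a = -3(a - 4)(a - 2); at a=0 this is -24, so a increases.
∂U/∂b = -9(b - 3)(b + 1); at b=4 this is -45, so b increases.
The b-coordinate has no critical point in that direction and runs off to infinity.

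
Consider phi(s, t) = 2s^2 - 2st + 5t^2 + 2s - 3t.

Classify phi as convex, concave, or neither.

phi is quadratic, so its Hessian is the constant matrix H = [[4, -2], [-2, 10]].
det(H) = 36, tr(H) = 14.
det(H) > 0 and tr(H) > 0, so H is positive definite everywhere: convex.

convex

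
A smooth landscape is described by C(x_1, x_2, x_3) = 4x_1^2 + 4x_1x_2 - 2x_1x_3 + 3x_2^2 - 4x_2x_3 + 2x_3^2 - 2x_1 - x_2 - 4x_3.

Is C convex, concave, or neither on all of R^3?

C is quadratic, so its Hessian is the constant matrix H = [[8, 4, -2], [4, 6, -4], [-2, -4, 4]].
Leading principal minors: 8, 32, 40.
All positive ⇒ H ≻ 0 ⇒ convex.

convex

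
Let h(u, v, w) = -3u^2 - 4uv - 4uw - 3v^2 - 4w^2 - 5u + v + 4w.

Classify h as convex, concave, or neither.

h is quadratic, so its Hessian is the constant matrix H = [[-6, -4, -4], [-4, -6, 0], [-4, 0, -8]].
Leading principal minors: -6, 20, -64.
Signs alternate −, +, − ⇒ H ≺ 0 ⇒ concave.

concave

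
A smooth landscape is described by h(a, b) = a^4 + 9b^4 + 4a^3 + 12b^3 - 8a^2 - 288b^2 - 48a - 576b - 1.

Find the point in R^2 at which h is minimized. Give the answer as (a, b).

h(a,b) separates as P(a) + Q(b) − 1, so its minimum is min P + min Q − 1.
P'(a) = 4(a - 2)(a + 2)(a + 3) vanishes at a ∈ {-3, -2, 2}; Q'(b) = 36(b - 4)(b + 1)(b + 4) vanishes at b ∈ {-4, -1, 4}.
Local minima of P (where P''>0): P(-3)=45, P(2)=-80. Local minima of Q: Q(-4)=-768, Q(4)=-3840.
So the global minimum of h is P(2) + Q(4) − 1 = -80 − 3840 − 1 = -3921, attained at (2, 4).

(2, 4)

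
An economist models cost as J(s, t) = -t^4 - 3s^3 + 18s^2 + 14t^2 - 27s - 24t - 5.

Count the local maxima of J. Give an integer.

J separates as a function of s plus a function of t, so ∇J=0 decouples.
∂J/∂s = -9(s - 3)(s - 1) = 0 at s ∈ {1, 3}; ∂J/∂t = -4(t - 2)(t - 1)(t + 3) = 0 at t ∈ {-3, 1, 2}.
The Hessian is diagonal: diag(J_ss, J_tt). Second derivatives: J_ss(1)=18, J_ss(3)=-18; J_tt(-3)=-80, J_tt(1)=16, J_tt(2)=-20.
Local maxima occur where both diagonal entries negative: (3, -3), (3, 2). Count: 2.

2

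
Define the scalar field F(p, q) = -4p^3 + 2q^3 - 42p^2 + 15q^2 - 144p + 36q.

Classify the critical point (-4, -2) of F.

The mixed partial ∂²F/∂p∂q is 0, so the Hessian at any point is diag(F_pp, F_qq) = diag(-12(2p + 7), 6(2q + 5)).
At (-4, -2): H = diag(12, 6).
Both eigenvalues are positive, so H is positive definite: a local minimum.

local minimum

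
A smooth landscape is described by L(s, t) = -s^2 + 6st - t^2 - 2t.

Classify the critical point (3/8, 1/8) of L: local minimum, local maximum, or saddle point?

The Hessian of L is constant: H = [[-2, 6], [6, -2]].
det(H) = (-2)·(-2) − 6² = -32.
Since det(H) < 0, H is indefinite and the critical point is a saddle point.

saddle point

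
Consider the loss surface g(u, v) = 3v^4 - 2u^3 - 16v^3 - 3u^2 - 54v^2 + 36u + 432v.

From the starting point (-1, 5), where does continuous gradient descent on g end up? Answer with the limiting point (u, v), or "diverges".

g is separable, so gradient descent decouples: u follows -∂g/∂u, v follows -∂g/∂v.
∂g/∂u = -6(u - 2)(u + 3); at u=-1 this is 36, so u decreases.
∂g/∂v = 12(v - 4)(v - 3)(v + 3); at v=5 this is 192, so v decreases.
u converges to its nearest critical value -3 (a local min of the u-part); v converges to 4. The iterate converges to (-3, 4).

(-3, 4)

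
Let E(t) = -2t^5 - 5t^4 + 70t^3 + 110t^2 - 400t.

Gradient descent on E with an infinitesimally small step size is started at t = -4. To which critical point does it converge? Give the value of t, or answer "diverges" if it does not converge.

E'(t) = -10(t - 4)(t - 1)(t + 2)(t + 5), so E'(-4) = 800.
Gradient descent moves in the -E' direction, i.e. t is decreasing.
The nearest critical point in that direction is t = -5, where E'' = 1620 > 0 (a local minimum). The iterate converges there.

-5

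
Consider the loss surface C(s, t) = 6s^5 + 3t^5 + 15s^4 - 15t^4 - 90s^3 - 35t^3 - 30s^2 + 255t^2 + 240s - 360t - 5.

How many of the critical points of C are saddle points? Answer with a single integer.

C separates as a function of s plus a function of t, so ∇C=0 decouples.
∂C/∂s = 30(s - 2)(s - 1)(s + 1)(s + 4) = 0 at s ∈ {-4, -1, 1, 2}; ∂C/∂t = 15(t - 4)(t - 2)(t - 1)(t + 3) = 0 at t ∈ {-3, 1, 2, 4}.
The Hessian is diagonal: diag(C_ss, C_tt). Second derivatives: C_ss(-4)=-2700, C_ss(-1)=540, C_ss(1)=-300, C_ss(2)=540; C_tt(-3)=-2100, C_tt(1)=180, C_tt(2)=-150, C_tt(4)=630.
Saddle points occur where the two diagonal entries have opposite signs: (-4, 1), (-4, 4), (-1, -3), (-1, 2), (1, 1), (1, 4), (2, -3), (2, 2). Count: 8.

8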